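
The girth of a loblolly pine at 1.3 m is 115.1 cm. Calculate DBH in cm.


Formula: DBH = C / pi
DBH = 115.1 / pi
pi = 3.14159...
DBH = 36.6 cm

36.6


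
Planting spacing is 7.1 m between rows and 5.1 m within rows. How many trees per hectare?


Formula: TPH = 10000 m^2/ha / (spacing_x * spacing_y)
Area per tree = 7.1 m * 5.1 m = 36.21 m^2
TPH = 10000 / 36.21 = 276 trees/ha

276


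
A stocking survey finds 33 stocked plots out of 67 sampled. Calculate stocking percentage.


Formula: Stocking % = stocked plots / total plots * 100
Stocking = 33 / 67 * 100
Stocking = 0.4925 * 100 = 49.3%

49.3


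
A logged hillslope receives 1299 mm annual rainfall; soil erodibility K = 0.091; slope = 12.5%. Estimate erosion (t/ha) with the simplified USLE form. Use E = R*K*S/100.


Formula: E = R * K * S / 100  (simplified USLE)
R * K = 1299 * 0.091 = 118.209
E = 118.209 * 12.5 / 100 = 14.78 t/ha

14.78


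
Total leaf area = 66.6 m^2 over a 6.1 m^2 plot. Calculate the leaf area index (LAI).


Formula: LAI = total leaf area / ground area  (dimensionless)
LAI = 66.6 m^2 / 6.1 m^2
LAI = 10.92

10.92


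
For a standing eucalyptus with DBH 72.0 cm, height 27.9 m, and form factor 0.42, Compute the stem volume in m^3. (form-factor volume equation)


Formula: V = pi * (DBH/200)^2 * H * ff
Radius = DBH/200 = 72.0/200 = 0.36 m
Radius^2 = 0.36^2 = 0.1296 m^2
V = pi * 0.1296 * 27.9 * 0.42
V = 4.771 m^3

4.771


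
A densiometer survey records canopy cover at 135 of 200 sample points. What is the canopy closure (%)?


Formula: Canopy closure = covered points / total points * 100
Closure = 135 / 200 * 100
Closure = 0.675 * 100 = 67.5%

67.5


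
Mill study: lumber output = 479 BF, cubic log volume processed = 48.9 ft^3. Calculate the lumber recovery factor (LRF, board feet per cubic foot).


Formula: LRF = Lumber Output (BF) / Log Input (ft^3)
LRF = 479 BF / 48.9 ft^3
LRF = 9.8 BF/ft^3

9.8


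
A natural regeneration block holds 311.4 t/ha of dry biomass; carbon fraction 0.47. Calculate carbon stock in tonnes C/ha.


Formula: Carbon Stock = Biomass * Carbon Fraction
C = 311.4 t/ha * 0.47
C = 146.4 t C/ha

146.4


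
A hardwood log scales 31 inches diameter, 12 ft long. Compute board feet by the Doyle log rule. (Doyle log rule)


Doyle: BF = (D - 4)^2 * L / 16
Adjusted diameter = 31 - 4 = 27 in
(D-4)^2 = 27^2 = 729
BF = 729 * 12 / 16 = 547 BF

547


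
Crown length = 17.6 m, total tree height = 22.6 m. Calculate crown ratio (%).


Formula: Crown Ratio = (Crown Length / Total Height) * 100
CR = (17.6 m / 22.6 m) * 100
CR = 0.7788 * 100 = 77.9%

77.9


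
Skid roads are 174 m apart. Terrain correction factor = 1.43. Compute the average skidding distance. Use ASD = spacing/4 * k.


Formula: ASD = (spacing / 4) * correction
Uncorrected distance = spacing / 4 = 174 / 4 = 43.5 m
ASD = 43.5 * 1.43 = 62 m

62


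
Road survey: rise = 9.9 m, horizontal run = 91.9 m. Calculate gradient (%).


Formula: Gradient = rise / run * 100
Gradient = 9.9 / 91.9 * 100 = 10.8%

10.8


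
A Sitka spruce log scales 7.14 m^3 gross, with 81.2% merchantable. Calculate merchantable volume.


Formula: MV = V_total * (merchantable_pct / 100)
Merchantable fraction = 81.2% / 100 = 0.812
MV = 7.14 m^3 * 0.812 = 5.798 m^3

5.798


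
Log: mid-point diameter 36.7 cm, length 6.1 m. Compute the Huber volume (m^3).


Huber: V = Am * L,  Am = pi*(Dm/200)^2
Am = pi*(36.7/200)^2 = 0.105784 m^2
V = 0.105784*6.1 = 0.6453 m^3

0.6453


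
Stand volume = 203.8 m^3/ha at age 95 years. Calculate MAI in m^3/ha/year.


Formula: MAI = Total Volume / Stand Age
MAI = 203.8 m^3/ha / 95 years
MAI = 2.15 m^3/ha/year

2.15


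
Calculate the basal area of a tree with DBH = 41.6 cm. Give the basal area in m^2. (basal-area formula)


Formula: BA = pi * (DBH/2)^2 / 10000  (cm^2 to m^2)
Radius = DBH/2 = 41.6/2 = 20.8 cm
BA = pi * 20.8^2 / 10000
   = 1359.1786 cm^2 / 10000
   = 0.1359 m^2

0.1359


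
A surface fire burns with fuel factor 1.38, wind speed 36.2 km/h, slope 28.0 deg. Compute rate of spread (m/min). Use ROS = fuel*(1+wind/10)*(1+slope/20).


Formula: ROS = fuel * (1 + wind/10) * (1 + slope/20)
Wind factor = 1 + 36.2/10 = 4.62
Slope factor = 1 + 28.0/20 = 2.4
ROS = 1.38 * 4.62 * 2.4 = 15.3 m/min

15.3


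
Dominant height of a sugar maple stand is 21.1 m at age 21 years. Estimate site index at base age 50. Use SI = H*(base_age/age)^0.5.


Formula: SI = H_dom * (base_age / age)^0.5
Age ratio = 50 / 21 = 2.38095
sqrt(age_ratio) = 1.54303
SI = 21.1 * 1.54303 = 32.6 m

32.6


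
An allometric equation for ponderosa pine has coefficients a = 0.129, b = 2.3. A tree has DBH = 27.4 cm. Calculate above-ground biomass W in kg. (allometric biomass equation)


Formula: W = a * DBH^b  (allometric power law)
DBH^b = 27.4^2.3 = 2026.8719
W = 0.129 * 2026.8719 = 261.5 kg

261.5


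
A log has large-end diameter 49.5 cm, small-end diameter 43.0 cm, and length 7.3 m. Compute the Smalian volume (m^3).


Smalian: V = (A1 + A2)/2 * L,  A = pi*(D/200)^2
A1 = pi*(49.5/200)^2 = 0.192442 m^2
A2 = pi*(43.0/200)^2 = 0.14522 m^2
V = (0.192442+0.14522)/2*7.3 = 1.2325 m^3

1.2325


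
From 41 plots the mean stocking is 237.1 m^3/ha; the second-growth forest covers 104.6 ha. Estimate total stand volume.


Formula: Total Volume = Mean Volume per ha * Total Area
Total Volume = 237.1 m^3/ha * 104.6 ha
Total Volume = 24801 m^3

24801


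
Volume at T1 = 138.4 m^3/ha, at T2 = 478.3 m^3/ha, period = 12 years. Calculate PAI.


Formula: PAI = (V_T2 - V_T1) / (T2 - T1)
Volume increment = 478.3 - 138.4 = 339.9 m^3/ha
PAI = 339.9 / 12 = 28.33 m^3/ha/year

28.33


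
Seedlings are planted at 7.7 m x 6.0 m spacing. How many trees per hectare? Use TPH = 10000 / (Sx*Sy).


Formula: TPH = 10000 m^2/ha / (spacing_x * spacing_y)
Area per tree = 7.7 m * 6.0 m = 46.2 m^2
TPH = 10000 / 46.2 = 216 trees/ha

216


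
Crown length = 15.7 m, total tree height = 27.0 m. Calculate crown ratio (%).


Formula: Crown Ratio = (Crown Length / Total Height) * 100
CR = (15.7 m / 27.0 m) * 100
CR = 0.5815 * 100 = 58.1%

58.1


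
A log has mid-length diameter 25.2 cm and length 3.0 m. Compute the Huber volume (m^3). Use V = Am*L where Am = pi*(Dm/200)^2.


Huber: V = Am * L,  Am = pi*(Dm/200)^2
Am = pi*(25.2/200)^2 = 0.049876 m^2
V = 0.049876*3.0 = 0.1496 m^3

0.1496


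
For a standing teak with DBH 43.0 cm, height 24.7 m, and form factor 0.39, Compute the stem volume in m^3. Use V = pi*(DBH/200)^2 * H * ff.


Formula: V = pi * (DBH/200)^2 * H * ff
Radius = DBH/200 = 43.0/200 = 0.215 m
Radius^2 = 0.215^2 = 0.046225 m^2
V = pi * 0.046225 * 24.7 * 0.39
V = 1.399 m^3

1.399


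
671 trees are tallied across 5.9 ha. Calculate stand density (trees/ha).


Formula: Stand Density = N_trees / Area_ha
Density = 671 trees / 5.9 ha
Density = 114 trees/ha

114


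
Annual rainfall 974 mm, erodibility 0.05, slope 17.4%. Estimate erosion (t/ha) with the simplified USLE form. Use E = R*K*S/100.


Formula: E = R * K * S / 100  (simplified USLE)
R * K = 974 * 0.05 = 48.7
E = 48.7 * 17.4 / 100 = 8.47 t/ha

8.47


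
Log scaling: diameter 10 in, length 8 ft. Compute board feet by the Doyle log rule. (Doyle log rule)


Doyle: BF = (D - 4)^2 * L / 16
Adjusted diameter = 10 - 4 = 6 in
(D-4)^2 = 6^2 = 36
BF = 36 * 8 / 16 = 18 BF

18


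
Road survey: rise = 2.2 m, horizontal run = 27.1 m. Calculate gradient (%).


Formula: Gradient = rise / run * 100
Gradient = 2.2 / 27.1 * 100 = 8.1%

8.1


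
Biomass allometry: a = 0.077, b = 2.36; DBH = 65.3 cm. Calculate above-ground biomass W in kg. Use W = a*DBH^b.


Formula: W = a * DBH^b  (allometric power law)
DBH^b = 65.3^2.36 = 19195.309
W = 0.077 * 19195.309 = 1478.0 kg

1478.0


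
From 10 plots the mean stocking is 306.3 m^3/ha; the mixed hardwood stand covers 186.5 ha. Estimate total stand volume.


Formula: Total Volume = Mean Volume per ha * Total Area
Total Volume = 306.3 m^3/ha * 186.5 ha
Total Volume = 57125 m^3

57125


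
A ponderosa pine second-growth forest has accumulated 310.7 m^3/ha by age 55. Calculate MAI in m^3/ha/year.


Formula: MAI = Total Volume / Stand Age
MAI = 310.7 m^3/ha / 55 years
MAI = 5.65 m^3/ha/year

5.65


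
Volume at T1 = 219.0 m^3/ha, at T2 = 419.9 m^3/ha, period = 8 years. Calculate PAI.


Formula: PAI = (V_T2 - V_T1) / (T2 - T1)
Volume increment = 419.9 - 219.0 = 200.9 m^3/ha
PAI = 200.9 / 8 = 25.11 m^3/ha/year

25.11


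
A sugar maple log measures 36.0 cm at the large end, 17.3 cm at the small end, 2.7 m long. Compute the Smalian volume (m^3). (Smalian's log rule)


Smalian: V = (A1 + A2)/2 * L,  A = pi*(D/200)^2
A1 = pi*(36.0/200)^2 = 0.101788 m^2
A2 = pi*(17.3/200)^2 = 0.023506 m^2
V = (0.101788+0.023506)/2*2.7 = 0.1691 m^3

0.1691


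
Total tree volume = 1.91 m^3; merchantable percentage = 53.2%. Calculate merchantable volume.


Formula: MV = V_total * (merchantable_pct / 100)
Merchantable fraction = 53.2% / 100 = 0.532
MV = 1.91 m^3 * 0.532 = 1.016 m^3

1.016


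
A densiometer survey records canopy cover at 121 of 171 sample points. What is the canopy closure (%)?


Formula: Canopy closure = covered points / total points * 100
Closure = 121 / 171 * 100
Closure = 0.7076 * 100 = 70.8%

70.8


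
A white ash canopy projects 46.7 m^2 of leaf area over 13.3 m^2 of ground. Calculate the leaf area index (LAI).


Formula: LAI = total leaf area / ground area  (dimensionless)
LAI = 46.7 m^2 / 13.3 m^2
LAI = 3.51

3.51


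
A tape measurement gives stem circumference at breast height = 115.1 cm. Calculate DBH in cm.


Formula: DBH = C / pi
DBH = 115.1 / pi
pi = 3.14159...
DBH = 36.6 cm

36.6


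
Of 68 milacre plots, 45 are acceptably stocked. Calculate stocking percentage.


Formula: Stocking % = stocked plots / total plots * 100
Stocking = 45 / 68 * 100
Stocking = 0.6618 * 100 = 66.2%

66.2


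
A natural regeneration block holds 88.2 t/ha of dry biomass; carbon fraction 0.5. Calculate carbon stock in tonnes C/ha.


Formula: Carbon Stock = Biomass * Carbon Fraction
C = 88.2 t/ha * 0.5
C = 44.1 t C/ha

44.1


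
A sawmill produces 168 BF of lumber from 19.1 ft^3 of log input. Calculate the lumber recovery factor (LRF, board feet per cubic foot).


Formula: LRF = Lumber Output (BF) / Log Input (ft^3)
LRF = 168 BF / 19.1 ft^3
LRF = 8.8 BF/ft^3

8.8


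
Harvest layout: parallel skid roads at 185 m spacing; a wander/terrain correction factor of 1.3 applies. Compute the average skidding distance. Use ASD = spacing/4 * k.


Formula: ASD = (spacing / 4) * correction
Uncorrected distance = spacing / 4 = 185 / 4 = 46.25 m
ASD = 46.25 * 1.3 = 60 m

60


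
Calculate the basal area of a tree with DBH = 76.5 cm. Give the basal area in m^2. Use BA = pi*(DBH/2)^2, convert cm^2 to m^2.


Formula: BA = pi * (DBH/2)^2 / 10000  (cm^2 to m^2)
Radius = DBH/2 = 76.5/2 = 38.25 cm
BA = pi * 38.25^2 / 10000
   = 4596.3464 cm^2 / 10000
   = 0.4596 m^2

0.4596


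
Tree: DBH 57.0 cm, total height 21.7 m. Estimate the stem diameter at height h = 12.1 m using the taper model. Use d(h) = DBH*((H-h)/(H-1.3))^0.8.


Taper: d(h) = DBH * ((H - h) / (H - 1.3))^0.8
Numerator = H - h = 21.7 - 12.1 = 9.6 m
Denominator = H - 1.3 = 21.7 - 1.3 = 20.4 m
Ratio = 9.6 / 20.4 = 0.47059
d = 57.0 * 0.47059^0.8 = 31.2 cm

31.2


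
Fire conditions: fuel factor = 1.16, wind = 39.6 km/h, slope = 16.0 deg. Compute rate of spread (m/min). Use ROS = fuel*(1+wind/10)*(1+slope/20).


Formula: ROS = fuel * (1 + wind/10) * (1 + slope/20)
Wind factor = 1 + 39.6/10 = 4.96
Slope factor = 1 + 16.0/20 = 1.8
ROS = 1.16 * 4.96 * 1.8 = 10.36 m/min

10.36


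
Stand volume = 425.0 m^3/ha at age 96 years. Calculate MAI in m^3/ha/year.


Formula: MAI = Total Volume / Stand Age
MAI = 425.0 m^3/ha / 96 years
MAI = 4.43 m^3/ha/year

4.43


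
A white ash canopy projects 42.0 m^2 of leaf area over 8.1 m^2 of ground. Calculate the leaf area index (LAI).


Formula: LAI = total leaf area / ground area  (dimensionless)
LAI = 42.0 m^2 / 8.1 m^2
LAI = 5.19

5.19


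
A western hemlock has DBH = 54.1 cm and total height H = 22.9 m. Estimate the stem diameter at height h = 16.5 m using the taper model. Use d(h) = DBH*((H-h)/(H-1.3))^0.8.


Taper: d(h) = DBH * ((H - h) / (H - 1.3))^0.8
Numerator = H - h = 22.9 - 16.5 = 6.4 m
Denominator = H - 1.3 = 22.9 - 1.3 = 21.6 m
Ratio = 6.4 / 21.6 = 0.2963
d = 54.1 * 0.2963^0.8 = 20.4 cm

20.4


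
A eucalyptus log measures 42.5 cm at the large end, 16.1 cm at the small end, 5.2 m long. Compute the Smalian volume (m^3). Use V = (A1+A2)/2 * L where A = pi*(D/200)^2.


Smalian: V = (A1 + A2)/2 * L,  A = pi*(D/200)^2
A1 = pi*(42.5/200)^2 = 0.141863 m^2
A2 = pi*(16.1/200)^2 = 0.020358 m^2
V = (0.141863+0.020358)/2*5.2 = 0.4218 m^3

0.4218


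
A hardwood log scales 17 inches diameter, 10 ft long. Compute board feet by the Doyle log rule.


Doyle: BF = (D - 4)^2 * L / 16
Adjusted diameter = 17 - 4 = 13 in
(D-4)^2 = 13^2 = 169
BF = 169 * 10 / 16 = 106 BF

106


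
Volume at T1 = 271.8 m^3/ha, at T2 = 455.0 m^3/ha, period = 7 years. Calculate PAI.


Formula: PAI = (V_T2 - V_T1) / (T2 - T1)
Volume increment = 455.0 - 271.8 = 183.2 m^3/ha
PAI = 183.2 / 7 = 26.17 m^3/ha/year

26.17


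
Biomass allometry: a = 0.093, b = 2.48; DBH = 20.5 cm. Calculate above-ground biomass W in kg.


Formula: W = a * DBH^b  (allometric power law)
DBH^b = 20.5^2.48 = 1791.2227
W = 0.093 * 1791.2227 = 166.6 kg

166.6


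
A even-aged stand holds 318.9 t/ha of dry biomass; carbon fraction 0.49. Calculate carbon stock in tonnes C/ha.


Formula: Carbon Stock = Biomass * Carbon Fraction
C = 318.9 t/ha * 0.49
C = 156.3 t C/ha

156.3


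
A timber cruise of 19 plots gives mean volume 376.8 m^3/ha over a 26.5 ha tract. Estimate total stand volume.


Formula: Total Volume = Mean Volume per ha * Total Area
Total Volume = 376.8 m^3/ha * 26.5 ha
Total Volume = 9985 m^3

9985


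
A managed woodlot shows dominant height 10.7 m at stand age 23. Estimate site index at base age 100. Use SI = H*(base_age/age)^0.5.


Formula: SI = H_dom * (base_age / age)^0.5
Age ratio = 100 / 23 = 4.34783
sqrt(age_ratio) = 2.08514
SI = 10.7 * 2.08514 = 22.3 m

22.3


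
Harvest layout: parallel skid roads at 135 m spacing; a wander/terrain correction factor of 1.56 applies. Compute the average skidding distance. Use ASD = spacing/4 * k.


Formula: ASD = (spacing / 4) * correction
Uncorrected distance = spacing / 4 = 135 / 4 = 33.75 m
ASD = 33.75 * 1.56 = 53 m

53


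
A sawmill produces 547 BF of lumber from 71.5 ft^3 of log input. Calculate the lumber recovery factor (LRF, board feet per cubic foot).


Formula: LRF = Lumber Output (BF) / Log Input (ft^3)
LRF = 547 BF / 71.5 ft^3
LRF = 7.65 BF/ft^3

7.65


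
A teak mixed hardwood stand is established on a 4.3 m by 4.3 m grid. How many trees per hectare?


Formula: TPH = 10000 m^2/ha / (spacing_x * spacing_y)
Area per tree = 4.3 m * 4.3 m = 18.49 m^2
TPH = 10000 / 18.49 = 541 trees/ha

541


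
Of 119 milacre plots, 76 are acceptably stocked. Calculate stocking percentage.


Formula: Stocking % = stocked plots / total plots * 100
Stocking = 76 / 119 * 100
Stocking = 0.6387 * 100 = 63.9%

63.9


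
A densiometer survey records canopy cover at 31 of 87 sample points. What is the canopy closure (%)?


Formula: Canopy closure = covered points / total points * 100
Closure = 31 / 87 * 100
Closure = 0.3563 * 100 = 35.6%

35.6


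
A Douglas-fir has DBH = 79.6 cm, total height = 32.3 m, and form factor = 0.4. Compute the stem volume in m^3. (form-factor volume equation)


Formula: V = pi * (DBH/200)^2 * H * ff
Radius = DBH/200 = 79.6/200 = 0.398 m
Radius^2 = 0.398^2 = 0.158404 m^2
V = pi * 0.158404 * 32.3 * 0.4
V = 6.43 m^3

6.43


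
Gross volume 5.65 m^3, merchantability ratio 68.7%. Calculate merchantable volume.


Formula: MV = V_total * (merchantable_pct / 100)
Merchantable fraction = 68.7% / 100 = 0.687
MV = 5.65 m^3 * 0.687 = 3.882 m^3

3.882


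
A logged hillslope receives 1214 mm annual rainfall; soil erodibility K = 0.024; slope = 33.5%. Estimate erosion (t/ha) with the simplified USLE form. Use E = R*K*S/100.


Formula: E = R * K * S / 100  (simplified USLE)
R * K = 1214 * 0.024 = 29.136
E = 29.136 * 33.5 / 100 = 9.76 t/ha

9.76


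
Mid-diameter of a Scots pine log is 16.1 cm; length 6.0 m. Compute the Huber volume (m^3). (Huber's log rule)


Huber: V = Am * L,  Am = pi*(Dm/200)^2
Am = pi*(16.1/200)^2 = 0.020358 m^2
V = 0.020358*6.0 = 0.1221 m^3

0.1221


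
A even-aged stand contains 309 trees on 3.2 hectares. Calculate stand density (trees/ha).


Formula: Stand Density = N_trees / Area_ha
Density = 309 trees / 3.2 ha
Density = 97 trees/ha

97


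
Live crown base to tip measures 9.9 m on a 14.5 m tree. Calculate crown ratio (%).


Formula: Crown Ratio = (Crown Length / Total Height) * 100
CR = (9.9 m / 14.5 m) * 100
CR = 0.6828 * 100 = 68.3%

68.3


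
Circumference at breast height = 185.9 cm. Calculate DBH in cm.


Formula: DBH = C / pi
DBH = 185.9 / pi
pi = 3.14159...
DBH = 59.2 cm

59.2


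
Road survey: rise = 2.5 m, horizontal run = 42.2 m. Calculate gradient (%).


Formula: Gradient = rise / run * 100
Gradient = 2.5 / 42.2 * 100 = 5.9%

5.9


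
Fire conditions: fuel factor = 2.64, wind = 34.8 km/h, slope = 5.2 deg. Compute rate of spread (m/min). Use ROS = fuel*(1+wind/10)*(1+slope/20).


Formula: ROS = fuel * (1 + wind/10) * (1 + slope/20)
Wind factor = 1 + 34.8/10 = 4.48
Slope factor = 1 + 5.2/20 = 1.26
ROS = 2.64 * 4.48 * 1.26 = 14.9 m/min

14.9


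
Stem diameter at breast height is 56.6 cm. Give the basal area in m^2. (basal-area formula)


Formula: BA = pi * (DBH/2)^2 / 10000  (cm^2 to m^2)
Radius = DBH/2 = 56.6/2 = 28.3 cm
BA = pi * 28.3^2 / 10000
   = 2516.0701 cm^2 / 10000
   = 0.2516 m^2

0.2516


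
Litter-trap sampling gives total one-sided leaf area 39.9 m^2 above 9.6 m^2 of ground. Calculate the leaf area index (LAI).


Formula: LAI = total leaf area / ground area  (dimensionless)
LAI = 39.9 m^2 / 9.6 m^2
LAI = 4.16

4.16


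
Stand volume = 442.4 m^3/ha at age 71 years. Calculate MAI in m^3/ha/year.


Formula: MAI = Total Volume / Stand Age
MAI = 442.4 m^3/ha / 71 years
MAI = 6.23 m^3/ha/year

6.23


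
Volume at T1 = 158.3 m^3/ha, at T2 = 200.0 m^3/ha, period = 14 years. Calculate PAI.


Formula: PAI = (V_T2 - V_T1) / (T2 - T1)
Volume increment = 200.0 - 158.3 = 41.7 m^3/ha
PAI = 41.7 / 14 = 2.98 m^3/ha/year

2.98


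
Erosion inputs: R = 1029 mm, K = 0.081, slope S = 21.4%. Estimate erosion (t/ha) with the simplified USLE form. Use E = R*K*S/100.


Formula: E = R * K * S / 100  (simplified USLE)
R * K = 1029 * 0.081 = 83.349
E = 83.349 * 21.4 / 100 = 17.84 t/ha

17.84


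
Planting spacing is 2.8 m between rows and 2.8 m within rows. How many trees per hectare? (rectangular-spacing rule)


Formula: TPH = 10000 m^2/ha / (spacing_x * spacing_y)
Area per tree = 2.8 m * 2.8 m = 7.84 m^2
TPH = 10000 / 7.84 = 1276 trees/ha

1276


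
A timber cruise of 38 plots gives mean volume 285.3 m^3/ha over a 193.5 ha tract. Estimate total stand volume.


Formula: Total Volume = Mean Volume per ha * Total Area
Total Volume = 285.3 m^3/ha * 193.5 ha
Total Volume = 55206 m^3

55206


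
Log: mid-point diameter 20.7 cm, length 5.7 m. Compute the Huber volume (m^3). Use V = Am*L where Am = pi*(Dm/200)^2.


Huber: V = Am * L,  Am = pi*(Dm/200)^2
Am = pi*(20.7/200)^2 = 0.033654 m^2
V = 0.033654*5.7 = 0.1918 m^3

0.1918


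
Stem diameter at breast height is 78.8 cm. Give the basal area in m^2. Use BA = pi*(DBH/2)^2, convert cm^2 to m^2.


Formula: BA = pi * (DBH/2)^2 / 10000  (cm^2 to m^2)
Radius = DBH/2 = 78.8/2 = 39.4 cm
BA = pi * 39.4^2 / 10000
   = 4876.8828 cm^2 / 10000
   = 0.4877 m^2

0.4877


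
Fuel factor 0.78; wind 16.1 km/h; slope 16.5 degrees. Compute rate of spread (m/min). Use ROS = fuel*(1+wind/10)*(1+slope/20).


Formula: ROS = fuel * (1 + wind/10) * (1 + slope/20)
Wind factor = 1 + 16.1/10 = 2.61
Slope factor = 1 + 16.5/20 = 1.825
ROS = 0.78 * 2.61 * 1.825 = 3.72 m/min

3.72


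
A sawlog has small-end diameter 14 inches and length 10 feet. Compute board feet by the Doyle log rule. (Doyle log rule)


Doyle: BF = (D - 4)^2 * L / 16
Adjusted diameter = 14 - 4 = 10 in
(D-4)^2 = 10^2 = 100
BF = 100 * 10 / 16 = 63 BF

63


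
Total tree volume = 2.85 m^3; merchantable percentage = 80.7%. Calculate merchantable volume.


Formula: MV = V_total * (merchantable_pct / 100)
Merchantable fraction = 80.7% / 100 = 0.807
MV = 2.85 m^3 * 0.807 = 2.3 m^3

2.3


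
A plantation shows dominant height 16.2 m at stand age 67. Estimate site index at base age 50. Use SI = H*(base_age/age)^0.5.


Formula: SI = H_dom * (base_age / age)^0.5
Age ratio = 50 / 67 = 0.74627
sqrt(age_ratio) = 0.86387
SI = 16.2 * 0.86387 = 14.0 m

14.0


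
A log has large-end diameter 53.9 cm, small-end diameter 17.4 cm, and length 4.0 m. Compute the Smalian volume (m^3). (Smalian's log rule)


Smalian: V = (A1 + A2)/2 * L,  A = pi*(D/200)^2
A1 = pi*(53.9/200)^2 = 0.228175 m^2
A2 = pi*(17.4/200)^2 = 0.023779 m^2
V = (0.228175+0.023779)/2*4.0 = 0.5039 m^3

0.5039


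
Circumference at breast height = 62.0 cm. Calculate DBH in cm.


Formula: DBH = C / pi
DBH = 62.0 / pi
pi = 3.14159...
DBH = 19.7 cm

19.7


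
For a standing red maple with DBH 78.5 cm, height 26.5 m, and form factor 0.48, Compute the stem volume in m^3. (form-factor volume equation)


Formula: V = pi * (DBH/200)^2 * H * ff
Radius = DBH/200 = 78.5/200 = 0.3925 m
Radius^2 = 0.3925^2 = 0.15405625 m^2
V = pi * 0.15405625 * 26.5 * 0.48
V = 6.156 m^3

6.156


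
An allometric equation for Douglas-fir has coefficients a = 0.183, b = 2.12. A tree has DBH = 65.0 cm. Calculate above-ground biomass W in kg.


Formula: W = a * DBH^b  (allometric power law)
DBH^b = 65.0^2.12 = 6972.304
W = 0.183 * 6972.304 = 1275.9 kg

1275.9


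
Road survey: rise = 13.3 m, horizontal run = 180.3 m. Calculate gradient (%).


Formula: Gradient = rise / run * 100
Gradient = 13.3 / 180.3 * 100 = 7.4%

7.4


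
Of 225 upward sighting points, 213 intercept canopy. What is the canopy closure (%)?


Formula: Canopy closure = covered points / total points * 100
Closure = 213 / 225 * 100
Closure = 0.9467 * 100 = 94.7%

94.7


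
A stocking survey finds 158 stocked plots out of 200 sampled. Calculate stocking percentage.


Formula: Stocking % = stocked plots / total plots * 100
Stocking = 158 / 200 * 100
Stocking = 0.79 * 100 = 79.0%

79.0


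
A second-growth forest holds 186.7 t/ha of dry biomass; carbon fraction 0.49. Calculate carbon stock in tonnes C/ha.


Formula: Carbon Stock = Biomass * Carbon Fraction
C = 186.7 t/ha * 0.49
C = 91.5 t C/ha

91.5


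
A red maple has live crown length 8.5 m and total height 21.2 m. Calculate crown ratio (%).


Formula: Crown Ratio = (Crown Length / Total Height) * 100
CR = (8.5 m / 21.2 m) * 100
CR = 0.4009 * 100 = 40.1%

40.1


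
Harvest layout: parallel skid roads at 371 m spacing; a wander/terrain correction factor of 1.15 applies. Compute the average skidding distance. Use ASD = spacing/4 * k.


Formula: ASD = (spacing / 4) * correction
Uncorrected distance = spacing / 4 = 371 / 4 = 92.75 m
ASD = 92.75 * 1.15 = 107 m

107


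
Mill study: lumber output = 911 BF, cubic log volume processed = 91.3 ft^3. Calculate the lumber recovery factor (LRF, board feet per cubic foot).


Formula: LRF = Lumber Output (BF) / Log Input (ft^3)
LRF = 911 BF / 91.3 ft^3
LRF = 9.98 BF/ft^3

9.98


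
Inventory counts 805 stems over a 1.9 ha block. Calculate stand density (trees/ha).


Formula: Stand Density = N_trees / Area_ha
Density = 805 trees / 1.9 ha
Density = 424 trees/ha

424


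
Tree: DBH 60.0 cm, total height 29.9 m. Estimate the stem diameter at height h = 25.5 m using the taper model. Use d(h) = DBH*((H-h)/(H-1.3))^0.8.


Taper: d(h) = DBH * ((H - h) / (H - 1.3))^0.8
Numerator = H - h = 29.9 - 25.5 = 4.4 m
Denominator = H - 1.3 = 29.9 - 1.3 = 28.6 m
Ratio = 4.4 / 28.6 = 0.15385
d = 60.0 * 0.15385^0.8 = 13.4 cm

13.4


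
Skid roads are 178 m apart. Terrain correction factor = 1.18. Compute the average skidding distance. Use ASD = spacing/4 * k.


Formula: ASD = (spacing / 4) * correction
Uncorrected distance = spacing / 4 = 178 / 4 = 44.5 m
ASD = 44.5 * 1.18 = 53 m

53


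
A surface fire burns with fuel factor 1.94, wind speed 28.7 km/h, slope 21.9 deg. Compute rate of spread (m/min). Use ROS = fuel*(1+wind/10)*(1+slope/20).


Formula: ROS = fuel * (1 + wind/10) * (1 + slope/20)
Wind factor = 1 + 28.7/10 = 3.87
Slope factor = 1 + 21.9/20 = 2.095
ROS = 1.94 * 3.87 * 2.095 = 15.73 m/min

15.73


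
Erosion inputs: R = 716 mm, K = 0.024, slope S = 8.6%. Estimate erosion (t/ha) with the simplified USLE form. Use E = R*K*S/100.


Formula: E = R * K * S / 100  (simplified USLE)
R * K = 716 * 0.024 = 17.184
E = 17.184 * 8.6 / 100 = 1.48 t/ha

1.48


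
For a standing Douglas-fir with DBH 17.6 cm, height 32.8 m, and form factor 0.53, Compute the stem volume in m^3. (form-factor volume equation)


Formula: V = pi * (DBH/200)^2 * H * ff
Radius = DBH/200 = 17.6/200 = 0.088 m
Radius^2 = 0.088^2 = 0.007744 m^2
V = pi * 0.007744 * 32.8 * 0.53
V = 0.423 m^3

0.423


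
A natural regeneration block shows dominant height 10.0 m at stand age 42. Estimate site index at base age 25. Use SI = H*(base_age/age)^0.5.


Formula: SI = H_dom * (base_age / age)^0.5
Age ratio = 25 / 42 = 0.59524
sqrt(age_ratio) = 0.77152
SI = 10.0 * 0.77152 = 7.7 m

7.7


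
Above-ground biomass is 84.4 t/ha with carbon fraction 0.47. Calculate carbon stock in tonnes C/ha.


Formula: Carbon Stock = Biomass * Carbon Fraction
C = 84.4 t/ha * 0.47
C = 39.7 t C/ha

39.7


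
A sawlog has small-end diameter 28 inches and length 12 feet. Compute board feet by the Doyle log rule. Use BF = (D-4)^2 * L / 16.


Doyle: BF = (D - 4)^2 * L / 16
Adjusted diameter = 28 - 4 = 24 in
(D-4)^2 = 24^2 = 576
BF = 576 * 12 / 16 = 432 BF

432


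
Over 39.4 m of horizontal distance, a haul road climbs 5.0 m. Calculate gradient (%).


Formula: Gradient = rise / run * 100
Gradient = 5.0 / 39.4 * 100 = 12.7%

12.7


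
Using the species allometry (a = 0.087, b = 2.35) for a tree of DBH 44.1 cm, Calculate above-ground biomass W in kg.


Formula: W = a * DBH^b  (allometric power law)
DBH^b = 44.1^2.35 = 7318.6451
W = 0.087 * 7318.6451 = 636.7 kg

636.7


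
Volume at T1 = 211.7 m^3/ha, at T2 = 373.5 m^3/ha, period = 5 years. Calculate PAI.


Formula: PAI = (V_T2 - V_T1) / (T2 - T1)
Volume increment = 373.5 - 211.7 = 161.8 m^3/ha
PAI = 161.8 / 5 = 32.36 m^3/ha/year

32.36


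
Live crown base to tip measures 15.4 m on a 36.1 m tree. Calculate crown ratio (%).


Formula: Crown Ratio = (Crown Length / Total Height) * 100
CR = (15.4 m / 36.1 m) * 100
CR = 0.4266 * 100 = 42.7%

42.7


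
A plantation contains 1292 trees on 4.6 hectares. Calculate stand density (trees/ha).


Formula: Stand Density = N_trees / Area_ha
Density = 1292 trees / 4.6 ha
Density = 281 trees/ha

281


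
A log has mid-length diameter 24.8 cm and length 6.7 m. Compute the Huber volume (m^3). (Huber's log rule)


Huber: V = Am * L,  Am = pi*(Dm/200)^2
Am = pi*(24.8/200)^2 = 0.048305 m^2
V = 0.048305*6.7 = 0.3236 m^3

0.3236


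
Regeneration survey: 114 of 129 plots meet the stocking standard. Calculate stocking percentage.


Formula: Stocking % = stocked plots / total plots * 100
Stocking = 114 / 129 * 100
Stocking = 0.8837 * 100 = 88.4%

88.4


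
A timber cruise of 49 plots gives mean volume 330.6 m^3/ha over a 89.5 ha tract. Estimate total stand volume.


Formula: Total Volume = Mean Volume per ha * Total Area
Total Volume = 330.6 m^3/ha * 89.5 ha
Total Volume = 29589 m^3

29589


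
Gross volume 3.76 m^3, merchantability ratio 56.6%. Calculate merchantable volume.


Formula: MV = V_total * (merchantable_pct / 100)
Merchantable fraction = 56.6% / 100 = 0.566
MV = 3.76 m^3 * 0.566 = 2.128 m^3

2.128


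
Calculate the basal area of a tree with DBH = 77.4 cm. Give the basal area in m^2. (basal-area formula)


Formula: BA = pi * (DBH/2)^2 / 10000  (cm^2 to m^2)
Radius = DBH/2 = 77.4/2 = 38.7 cm
BA = pi * 38.7^2 / 10000
   = 4705.1319 cm^2 / 10000
   = 0.4705 m^2

0.4705


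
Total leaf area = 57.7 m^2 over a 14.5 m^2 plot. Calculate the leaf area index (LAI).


Formula: LAI = total leaf area / ground area  (dimensionless)
LAI = 57.7 m^2 / 14.5 m^2
LAI = 3.98

3.98


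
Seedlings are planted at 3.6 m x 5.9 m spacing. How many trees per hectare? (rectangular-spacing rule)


Formula: TPH = 10000 m^2/ha / (spacing_x * spacing_y)
Area per tree = 3.6 m * 5.9 m = 21.24 m^2
TPH = 10000 / 21.24 = 471 trees/ha

471


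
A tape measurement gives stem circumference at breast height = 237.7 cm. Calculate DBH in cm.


Formula: DBH = C / pi
DBH = 237.7 / pi
pi = 3.14159...
DBH = 75.7 cm

75.7


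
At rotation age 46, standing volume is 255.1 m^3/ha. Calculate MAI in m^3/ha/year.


Formula: MAI = Total Volume / Stand Age
MAI = 255.1 m^3/ha / 46 years
MAI = 5.55 m^3/ha/year

5.55


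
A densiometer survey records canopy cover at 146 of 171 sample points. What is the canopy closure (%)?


Formula: Canopy closure = covered points / total points * 100
Closure = 146 / 171 * 100
Closure = 0.8538 * 100 = 85.4%

85.4


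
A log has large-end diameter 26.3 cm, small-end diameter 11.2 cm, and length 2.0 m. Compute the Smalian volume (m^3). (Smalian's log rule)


Smalian: V = (A1 + A2)/2 * L,  A = pi*(D/200)^2
A1 = pi*(26.3/200)^2 = 0.054325 m^2
A2 = pi*(11.2/200)^2 = 0.009852 m^2
V = (0.054325+0.009852)/2*2.0 = 0.0642 m^3

0.0642


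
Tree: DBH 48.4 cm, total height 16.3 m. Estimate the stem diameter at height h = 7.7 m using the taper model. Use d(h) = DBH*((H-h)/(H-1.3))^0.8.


Taper: d(h) = DBH * ((H - h) / (H - 1.3))^0.8
Numerator = H - h = 16.3 - 7.7 = 8.6 m
Denominator = H - 1.3 = 16.3 - 1.3 = 15.0 m
Ratio = 8.6 / 15.0 = 0.57333
d = 48.4 * 0.57333^0.8 = 31.0 cm

31.0


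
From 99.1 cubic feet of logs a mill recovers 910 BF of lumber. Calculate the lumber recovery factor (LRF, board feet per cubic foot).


Formula: LRF = Lumber Output (BF) / Log Input (ft^3)
LRF = 910 BF / 99.1 ft^3
LRF = 9.18 BF/ft^3

9.18


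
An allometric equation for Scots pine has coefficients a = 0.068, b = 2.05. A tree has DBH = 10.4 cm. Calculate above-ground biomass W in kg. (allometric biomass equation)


Formula: W = a * DBH^b  (allometric power law)
DBH^b = 10.4^2.05 = 121.5957
W = 0.068 * 121.5957 = 8.3 kg

8.3


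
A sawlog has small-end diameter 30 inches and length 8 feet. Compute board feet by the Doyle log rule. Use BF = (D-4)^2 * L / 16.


Doyle: BF = (D - 4)^2 * L / 16
Adjusted diameter = 30 - 4 = 26 in
(D-4)^2 = 26^2 = 676
BF = 676 * 8 / 16 = 338 BF

338


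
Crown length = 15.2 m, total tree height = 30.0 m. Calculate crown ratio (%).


Formula: Crown Ratio = (Crown Length / Total Height) * 100
CR = (15.2 m / 30.0 m) * 100
CR = 0.5067 * 100 = 50.7%

50.7


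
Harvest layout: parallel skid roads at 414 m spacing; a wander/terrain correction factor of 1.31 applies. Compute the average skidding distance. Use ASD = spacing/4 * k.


Formula: ASD = (spacing / 4) * correction
Uncorrected distance = spacing / 4 = 414 / 4 = 103.5 m
ASD = 103.5 * 1.31 = 136 m

136


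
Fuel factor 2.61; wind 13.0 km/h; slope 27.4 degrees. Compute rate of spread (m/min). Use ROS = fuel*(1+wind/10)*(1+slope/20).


Formula: ROS = fuel * (1 + wind/10) * (1 + slope/20)
Wind factor = 1 + 13.0/10 = 2.3
Slope factor = 1 + 27.4/20 = 2.37
ROS = 2.61 * 2.3 * 2.37 = 14.23 m/min

14.23


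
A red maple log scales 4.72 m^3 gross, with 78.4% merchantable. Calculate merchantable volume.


Formula: MV = V_total * (merchantable_pct / 100)
Merchantable fraction = 78.4% / 100 = 0.784
MV = 4.72 m^3 * 0.784 = 3.7 m^3

3.7


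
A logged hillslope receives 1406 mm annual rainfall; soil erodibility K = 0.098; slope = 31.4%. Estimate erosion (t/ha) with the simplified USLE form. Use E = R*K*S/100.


Formula: E = R * K * S / 100  (simplified USLE)
R * K = 1406 * 0.098 = 137.788
E = 137.788 * 31.4 / 100 = 43.27 t/ha

43.27


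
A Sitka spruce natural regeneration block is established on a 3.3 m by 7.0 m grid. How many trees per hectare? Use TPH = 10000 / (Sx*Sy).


Formula: TPH = 10000 m^2/ha / (spacing_x * spacing_y)
Area per tree = 3.3 m * 7.0 m = 23.1 m^2
TPH = 10000 / 23.1 = 433 trees/ha

433


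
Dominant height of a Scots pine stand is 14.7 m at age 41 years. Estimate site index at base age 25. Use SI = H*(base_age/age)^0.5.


Formula: SI = H_dom * (base_age / age)^0.5
Age ratio = 25 / 41 = 0.60976
sqrt(age_ratio) = 0.78087
SI = 14.7 * 0.78087 = 11.5 m

11.5


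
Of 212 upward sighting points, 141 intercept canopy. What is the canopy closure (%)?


Formula: Canopy closure = covered points / total points * 100
Closure = 141 / 212 * 100
Closure = 0.6651 * 100 = 66.5%

66.5


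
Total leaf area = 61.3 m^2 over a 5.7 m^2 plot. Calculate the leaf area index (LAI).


Formula: LAI = total leaf area / ground area  (dimensionless)
LAI = 61.3 m^2 / 5.7 m^2
LAI = 10.75

10.75


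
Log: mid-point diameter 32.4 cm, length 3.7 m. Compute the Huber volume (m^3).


Huber: V = Am * L,  Am = pi*(Dm/200)^2
Am = pi*(32.4/200)^2 = 0.082448 m^2
V = 0.082448*3.7 = 0.3051 m^3

0.3051


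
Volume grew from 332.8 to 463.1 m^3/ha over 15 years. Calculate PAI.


Formula: PAI = (V_T2 - V_T1) / (T2 - T1)
Volume increment = 463.1 - 332.8 = 130.3 m^3/ha
PAI = 130.3 / 15 = 8.69 m^3/ha/year

8.69


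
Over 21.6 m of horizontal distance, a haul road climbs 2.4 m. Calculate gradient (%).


Formula: Gradient = rise / run * 100
Gradient = 2.4 / 21.6 * 100 = 11.1%

11.1


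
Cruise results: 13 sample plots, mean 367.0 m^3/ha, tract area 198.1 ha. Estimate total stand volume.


Formula: Total Volume = Mean Volume per ha * Total Area
Total Volume = 367.0 m^3/ha * 198.1 ha
Total Volume = 72703 m^3

72703


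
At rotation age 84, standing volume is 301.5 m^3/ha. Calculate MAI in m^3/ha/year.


Formula: MAI = Total Volume / Stand Age
MAI = 301.5 m^3/ha / 84 years
MAI = 3.59 m^3/ha/year

3.59


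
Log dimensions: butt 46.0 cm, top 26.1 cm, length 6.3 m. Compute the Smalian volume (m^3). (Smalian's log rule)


Smalian: V = (A1 + A2)/2 * L,  A = pi*(D/200)^2
A1 = pi*(46.0/200)^2 = 0.16619 m^2
A2 = pi*(26.1/200)^2 = 0.053502 m^2
V = (0.16619+0.053502)/2*6.3 = 0.692 m^3

0.692


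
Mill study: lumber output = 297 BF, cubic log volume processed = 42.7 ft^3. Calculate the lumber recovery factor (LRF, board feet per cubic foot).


Formula: LRF = Lumber Output (BF) / Log Input (ft^3)
LRF = 297 BF / 42.7 ft^3
LRF = 6.96 BF/ft^3

6.96


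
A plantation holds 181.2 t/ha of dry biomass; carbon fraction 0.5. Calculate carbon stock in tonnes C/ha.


Formula: Carbon Stock = Biomass * Carbon Fraction
C = 181.2 t/ha * 0.5
C = 90.6 t C/ha

90.6


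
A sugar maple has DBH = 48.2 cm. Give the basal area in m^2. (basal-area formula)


Formula: BA = pi * (DBH/2)^2 / 10000  (cm^2 to m^2)
Radius = DBH/2 = 48.2/2 = 24.1 cm
BA = pi * 24.1^2 / 10000
   = 1824.6684 cm^2 / 10000
   = 0.1825 m^2

0.1825


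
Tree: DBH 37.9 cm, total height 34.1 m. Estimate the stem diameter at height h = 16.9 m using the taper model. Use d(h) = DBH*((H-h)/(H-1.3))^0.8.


Taper: d(h) = DBH * ((H - h) / (H - 1.3))^0.8
Numerator = H - h = 34.1 - 16.9 = 17.2 m
Denominator = H - 1.3 = 34.1 - 1.3 = 32.8 m
Ratio = 17.2 / 32.8 = 0.52439
d = 37.9 * 0.52439^0.8 = 22.6 cm

22.6


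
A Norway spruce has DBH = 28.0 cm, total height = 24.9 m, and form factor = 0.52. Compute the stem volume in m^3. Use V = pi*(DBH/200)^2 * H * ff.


Formula: V = pi * (DBH/200)^2 * H * ff
Radius = DBH/200 = 28.0/200 = 0.14 m
Radius^2 = 0.14^2 = 0.0196 m^2
V = pi * 0.0196 * 24.9 * 0.52
V = 0.797 m^3

0.797


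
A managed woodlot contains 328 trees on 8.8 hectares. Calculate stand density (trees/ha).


Formula: Stand Density = N_trees / Area_ha
Density = 328 trees / 8.8 ha
Density = 37 trees/ha

37


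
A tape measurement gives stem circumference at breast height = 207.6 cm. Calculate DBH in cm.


Formula: DBH = C / pi
DBH = 207.6 / pi
pi = 3.14159...
DBH = 66.1 cm

66.1


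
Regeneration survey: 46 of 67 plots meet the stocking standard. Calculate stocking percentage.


Formula: Stocking % = stocked plots / total plots * 100
Stocking = 46 / 67 * 100
Stocking = 0.6866 * 100 = 68.7%

68.7


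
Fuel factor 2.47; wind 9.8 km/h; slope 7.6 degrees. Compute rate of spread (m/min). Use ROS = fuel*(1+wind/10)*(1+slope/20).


Formula: ROS = fuel * (1 + wind/10) * (1 + slope/20)
Wind factor = 1 + 9.8/10 = 1.98
Slope factor = 1 + 7.6/20 = 1.38
ROS = 2.47 * 1.98 * 1.38 = 6.75 m/min

6.75


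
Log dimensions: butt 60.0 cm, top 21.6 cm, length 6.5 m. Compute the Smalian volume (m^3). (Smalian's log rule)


Smalian: V = (A1 + A2)/2 * L,  A = pi*(D/200)^2
A1 = pi*(60.0/200)^2 = 0.282743 m^2
A2 = pi*(21.6/200)^2 = 0.036644 m^2
V = (0.282743+0.036644)/2*6.5 = 1.038 m^3

1.038


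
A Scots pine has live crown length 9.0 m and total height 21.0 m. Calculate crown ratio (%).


Formula: Crown Ratio = (Crown Length / Total Height) * 100
CR = (9.0 m / 21.0 m) * 100
CR = 0.4286 * 100 = 42.9%

42.9


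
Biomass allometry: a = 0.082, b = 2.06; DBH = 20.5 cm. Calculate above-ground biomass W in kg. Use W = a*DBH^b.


Formula: W = a * DBH^b  (allometric power law)
DBH^b = 20.5^2.06 = 503.7476
W = 0.082 * 503.7476 = 41.3 kg

41.3


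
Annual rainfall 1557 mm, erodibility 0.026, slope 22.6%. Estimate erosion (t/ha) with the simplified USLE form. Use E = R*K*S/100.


Formula: E = R * K * S / 100  (simplified USLE)
R * K = 1557 * 0.026 = 40.482
E = 40.482 * 22.6 / 100 = 9.15 t/ha

9.15


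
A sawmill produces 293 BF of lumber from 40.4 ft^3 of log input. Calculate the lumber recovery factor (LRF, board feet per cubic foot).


Formula: LRF = Lumber Output (BF) / Log Input (ft^3)
LRF = 293 BF / 40.4 ft^3
LRF = 7.25 BF/ft^3

7.25


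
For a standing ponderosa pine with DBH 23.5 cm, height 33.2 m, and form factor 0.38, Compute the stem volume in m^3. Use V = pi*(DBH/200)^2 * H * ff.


Formula: V = pi * (DBH/200)^2 * H * ff
Radius = DBH/200 = 23.5/200 = 0.1175 m
Radius^2 = 0.1175^2 = 0.01380625 m^2
V = pi * 0.01380625 * 33.2 * 0.38
V = 0.547 m^3

0.547


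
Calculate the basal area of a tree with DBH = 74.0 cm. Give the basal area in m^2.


Formula: BA = pi * (DBH/2)^2 / 10000  (cm^2 to m^2)
Radius = DBH/2 = 74.0/2 = 37.0 cm
BA = pi * 37.0^2 / 10000
   = 4300.8403 cm^2 / 10000
   = 0.4301 m^2

0.4301


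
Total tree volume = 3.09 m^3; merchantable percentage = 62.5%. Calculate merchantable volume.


Formula: MV = V_total * (merchantable_pct / 100)
Merchantable fraction = 62.5% / 100 = 0.625
MV = 3.09 m^3 * 0.625 = 1.931 m^3

1.931


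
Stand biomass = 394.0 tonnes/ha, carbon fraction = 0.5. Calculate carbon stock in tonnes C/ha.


Formula: Carbon Stock = Biomass * Carbon Fraction
C = 394.0 t/ha * 0.5
C = 197.0 t C/ha

197.0


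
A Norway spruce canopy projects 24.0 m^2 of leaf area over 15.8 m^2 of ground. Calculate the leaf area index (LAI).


Formula: LAI = total leaf area / ground area  (dimensionless)
LAI = 24.0 m^2 / 15.8 m^2
LAI = 1.52

1.52


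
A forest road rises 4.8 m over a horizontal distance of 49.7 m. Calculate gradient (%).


Formula: Gradient = rise / run * 100
Gradient = 4.8 / 49.7 * 100 = 9.7%

9.7


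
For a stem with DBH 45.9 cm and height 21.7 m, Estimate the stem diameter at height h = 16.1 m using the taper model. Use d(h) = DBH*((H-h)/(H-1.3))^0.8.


Taper: d(h) = DBH * ((H - h) / (H - 1.3))^0.8
Numerator = H - h = 21.7 - 16.1 = 5.6 m
Denominator = H - 1.3 = 21.7 - 1.3 = 20.4 m
Ratio = 5.6 / 20.4 = 0.27451
d = 45.9 * 0.27451^0.8 = 16.3 cm

16.3
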